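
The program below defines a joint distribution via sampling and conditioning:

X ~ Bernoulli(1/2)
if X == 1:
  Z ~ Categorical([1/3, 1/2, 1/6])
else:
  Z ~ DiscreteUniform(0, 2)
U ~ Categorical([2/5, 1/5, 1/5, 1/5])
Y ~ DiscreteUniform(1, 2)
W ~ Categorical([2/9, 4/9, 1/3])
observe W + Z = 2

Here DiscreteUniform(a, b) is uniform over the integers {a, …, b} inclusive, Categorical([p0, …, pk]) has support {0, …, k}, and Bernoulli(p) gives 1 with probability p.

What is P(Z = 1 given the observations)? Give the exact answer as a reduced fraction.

P(Z = 1 | obs) = 10/19

Enumerate traces; 48 have nonzero weight after conditioning:
  (X=0, Z=0, U=0, Y=1, W=2) weight 1/90
  (X=0, Z=0, U=0, Y=2, W=2) weight 1/90
  (X=0, Z=0, U=1, Y=1, W=2) weight 1/180
  (X=0, Z=0, U=1, Y=2, W=2) weight 1/180
  (X=0, Z=0, U=2, Y=1, W=2) weight 1/180
  (X=0, Z=0, U=2, Y=2, W=2) weight 1/180
  (X=0, Z=0, U=3, Y=1, W=2) weight 1/180
  (X=0, Z=0, U=3, Y=2, W=2) weight 1/180
  (X=0, Z=1, U=0, Y=1, W=1) weight 2/135
  (X=0, Z=2, U=0, Y=1, W=0) weight 1/135
  … 38 more
Group by Z:
  weight(Z=0) = 1/9
  weight(Z=1) = 5/27
  weight(Z=2) = 1/18
Total weight = 1/9 + 5/27 + 1/18 = 19/54
P(Z=0 | obs) = 1/9 / 19/54 = 6/19
P(Z=1 | obs) = 5/27 / 19/54 = 10/19
P(Z=2 | obs) = 1/18 / 19/54 = 3/19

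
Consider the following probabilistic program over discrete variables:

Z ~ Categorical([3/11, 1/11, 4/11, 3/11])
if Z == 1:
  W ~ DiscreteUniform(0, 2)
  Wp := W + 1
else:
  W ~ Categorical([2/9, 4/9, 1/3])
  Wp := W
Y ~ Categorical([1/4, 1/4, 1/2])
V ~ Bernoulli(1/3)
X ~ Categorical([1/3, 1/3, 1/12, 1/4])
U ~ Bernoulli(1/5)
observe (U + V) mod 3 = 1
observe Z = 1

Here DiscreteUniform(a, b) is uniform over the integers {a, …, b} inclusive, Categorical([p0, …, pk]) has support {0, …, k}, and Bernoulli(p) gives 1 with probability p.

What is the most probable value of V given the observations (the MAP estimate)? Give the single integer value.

argmax_v P(V = v | obs) = 1

Enumerate traces; 72 have nonzero weight after conditioning:
  (Z=1, W=0, Y=0, V=0, X=0, U=1) weight 1/2970
  (Z=1, W=0, Y=0, V=0, X=1, U=1) weight 1/2970
  (Z=1, W=0, Y=0, V=0, X=2, U=1) weight 1/11880
  (Z=1, W=0, Y=0, V=0, X=3, U=1) weight 1/3960
  (Z=1, W=0, Y=0, V=1, X=0, U=0) weight 1/1485
  (Z=1, W=0, Y=0, V=1, X=1, U=0) weight 1/1485
  (Z=1, W=0, Y=0, V=1, X=2, U=0) weight 1/5940
  (Z=1, W=0, Y=0, V=1, X=3, U=0) weight 1/1980
  … 64 more
Group by V:
  weight(V=0) = 2/165
  weight(V=1) = 4/165
Total weight = 2/165 + 4/165 = 2/55
P(V=0 | obs) = 2/165 / 2/55 = 1/3
P(V=1 | obs) = 4/165 / 2/55 = 2/3
argmax = 1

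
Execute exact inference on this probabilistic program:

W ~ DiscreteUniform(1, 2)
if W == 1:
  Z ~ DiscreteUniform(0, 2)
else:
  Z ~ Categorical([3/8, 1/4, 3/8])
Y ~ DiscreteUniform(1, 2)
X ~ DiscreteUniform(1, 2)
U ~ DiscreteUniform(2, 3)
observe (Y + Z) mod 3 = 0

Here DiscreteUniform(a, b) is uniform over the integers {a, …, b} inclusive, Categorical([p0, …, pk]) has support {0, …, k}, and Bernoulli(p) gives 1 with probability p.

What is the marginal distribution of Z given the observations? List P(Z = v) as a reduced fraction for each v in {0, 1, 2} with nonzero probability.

P(Z=1) = 14/31, P(Z=2) = 17/31

Enumerate traces; 16 have nonzero weight after conditioning:
  (W=1, Z=1, Y=2, X=1, U=2) weight 1/48
  (W=1, Z=1, Y=2, X=1, U=3) weight 1/48
  (W=1, Z=1, Y=2, X=2, U=2) weight 1/48
  (W=1, Z=1, Y=2, X=2, U=3) weight 1/48
  (W=1, Z=2, Y=1, X=1, U=2) weight 1/48
  (W=1, Z=2, Y=1, X=1, U=3) weight 1/48
  (W=1, Z=2, Y=1, X=2, U=2) weight 1/48
  (W=1, Z=2, Y=1, X=2, U=3) weight 1/48
  … 8 more
Group by Z:
  weight(Z=1) = 7/48
  weight(Z=2) = 17/96
Total weight = 7/48 + 17/96 = 31/96
P(Z=1 | obs) = 7/48 / 31/96 = 14/31
P(Z=2 | obs) = 17/96 / 31/96 = 17/31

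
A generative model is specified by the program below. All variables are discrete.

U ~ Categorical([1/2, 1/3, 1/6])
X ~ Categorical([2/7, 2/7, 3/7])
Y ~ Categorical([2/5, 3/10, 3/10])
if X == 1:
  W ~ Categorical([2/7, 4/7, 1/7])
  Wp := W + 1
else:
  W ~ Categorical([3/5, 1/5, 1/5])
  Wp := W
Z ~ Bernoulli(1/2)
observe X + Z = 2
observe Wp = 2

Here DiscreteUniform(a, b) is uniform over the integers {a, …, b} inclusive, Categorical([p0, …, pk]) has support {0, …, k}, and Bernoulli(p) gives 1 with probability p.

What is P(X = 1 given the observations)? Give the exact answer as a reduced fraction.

P(X = 1 | obs) = 40/61

Enumerate traces; 18 have nonzero weight after conditioning:
  (U=0, X=1, Y=0, W=1, Z=1) weight 4/245
  (U=0, X=1, Y=1, W=1, Z=1) weight 3/245
  (U=0, X=1, Y=2, W=1, Z=1) weight 3/245
  (U=0, X=2, Y=0, W=2, Z=0) weight 3/350
  (U=0, X=2, Y=1, W=2, Z=0) weight 9/1400
  (U=0, X=2, Y=2, W=2, Z=0) weight 9/1400
  (U=1, X=1, Y=0, W=1, Z=1) weight 8/735
  (U=1, X=1, Y=1, W=1, Z=1) weight 2/245
  … 10 more
Group by X:
  weight(X=1) = 4/49
  weight(X=2) = 3/70
Total weight = 4/49 + 3/70 = 61/490
P(X=1 | obs) = 4/49 / 61/490 = 40/61
P(X=2 | obs) = 3/70 / 61/490 = 21/61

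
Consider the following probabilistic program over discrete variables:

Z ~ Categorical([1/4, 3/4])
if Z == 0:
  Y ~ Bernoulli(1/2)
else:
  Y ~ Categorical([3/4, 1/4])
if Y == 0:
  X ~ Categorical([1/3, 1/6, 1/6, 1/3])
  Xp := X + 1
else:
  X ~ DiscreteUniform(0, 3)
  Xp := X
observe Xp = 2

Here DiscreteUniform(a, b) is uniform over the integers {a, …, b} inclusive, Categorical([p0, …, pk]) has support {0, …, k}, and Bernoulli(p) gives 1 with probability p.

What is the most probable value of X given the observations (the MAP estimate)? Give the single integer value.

Enumerate traces; 4 have nonzero weight after conditioning:
  (Z=0, Y=0, X=1) weight 1/48
  (Z=0, Y=1, X=2) weight 1/32
  (Z=1, Y=0, X=1) weight 3/32
  (Z=1, Y=1, X=2) weight 3/64
Group by X:
  weight(X=1) = 11/96
  weight(X=2) = 5/64
Total weight = 11/96 + 5/64 = 37/192
P(X=1 | obs) = 11/96 / 37/192 = 22/37
P(X=2 | obs) = 5/64 / 37/192 = 15/37
argmax = 1

argmax_v P(X = v | obs) = 1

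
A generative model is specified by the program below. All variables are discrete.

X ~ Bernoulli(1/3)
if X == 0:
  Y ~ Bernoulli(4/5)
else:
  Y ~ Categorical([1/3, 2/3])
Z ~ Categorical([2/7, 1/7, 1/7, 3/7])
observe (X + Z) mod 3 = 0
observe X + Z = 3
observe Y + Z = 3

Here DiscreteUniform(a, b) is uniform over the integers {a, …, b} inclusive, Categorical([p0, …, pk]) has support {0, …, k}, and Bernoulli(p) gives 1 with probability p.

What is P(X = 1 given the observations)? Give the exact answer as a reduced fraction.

P(X = 1 | obs) = 5/14

Enumerate traces; 2 have nonzero weight after conditioning:
  (X=0, Y=0, Z=3) weight 2/35
  (X=1, Y=1, Z=2) weight 2/63
Group by X:
  weight(X=0) = 2/35
  weight(X=1) = 2/63
Total weight = 2/35 + 2/63 = 4/45
P(X=0 | obs) = 2/35 / 4/45 = 9/14
P(X=1 | obs) = 2/63 / 4/45 = 5/14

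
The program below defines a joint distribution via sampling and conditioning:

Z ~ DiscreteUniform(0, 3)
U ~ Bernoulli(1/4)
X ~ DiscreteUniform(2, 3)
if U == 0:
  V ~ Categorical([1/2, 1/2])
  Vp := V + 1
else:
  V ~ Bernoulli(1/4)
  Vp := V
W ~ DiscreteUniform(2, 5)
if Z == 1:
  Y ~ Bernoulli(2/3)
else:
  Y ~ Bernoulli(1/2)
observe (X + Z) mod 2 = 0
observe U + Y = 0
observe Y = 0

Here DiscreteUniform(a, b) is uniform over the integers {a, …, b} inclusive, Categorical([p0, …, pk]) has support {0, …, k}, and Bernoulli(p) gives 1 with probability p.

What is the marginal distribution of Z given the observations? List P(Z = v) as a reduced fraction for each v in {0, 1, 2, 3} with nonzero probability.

Enumerate traces; 32 have nonzero weight after conditioning:
  (Z=0, U=0, X=2, V=0, W=2, Y=0) weight 3/512
  (Z=0, U=0, X=2, V=0, W=3, Y=0) weight 3/512
  (Z=0, U=0, X=2, V=0, W=4, Y=0) weight 3/512
  (Z=0, U=0, X=2, V=0, W=5, Y=0) weight 3/512
  (Z=0, U=0, X=2, V=1, W=2, Y=0) weight 3/512
  (Z=0, U=0, X=2, V=1, W=3, Y=0) weight 3/512
  (Z=0, U=0, X=2, V=1, W=4, Y=0) weight 3/512
  (Z=0, U=0, X=2, V=1, W=5, Y=0) weight 3/512
  (Z=1, U=0, X=3, V=0, W=2, Y=0) weight 1/256
  (Z=2, U=0, X=2, V=0, W=2, Y=0) weight 3/512
  … 22 more
Group by Z:
  weight(Z=0) = 3/64
  weight(Z=1) = 1/32
  weight(Z=2) = 3/64
  weight(Z=3) = 3/64
Total weight = 3/64 + 1/32 + 3/64 + 3/64 = 11/64
P(Z=0 | obs) = 3/64 / 11/64 = 3/11
P(Z=1 | obs) = 1/32 / 11/64 = 2/11
P(Z=2 | obs) = 3/64 / 11/64 = 3/11
P(Z=3 | obs) = 3/64 / 11/64 = 3/11

P(Z=0) = 3/11, P(Z=1) = 2/11, P(Z=2) = 3/11, P(Z=3) = 3/11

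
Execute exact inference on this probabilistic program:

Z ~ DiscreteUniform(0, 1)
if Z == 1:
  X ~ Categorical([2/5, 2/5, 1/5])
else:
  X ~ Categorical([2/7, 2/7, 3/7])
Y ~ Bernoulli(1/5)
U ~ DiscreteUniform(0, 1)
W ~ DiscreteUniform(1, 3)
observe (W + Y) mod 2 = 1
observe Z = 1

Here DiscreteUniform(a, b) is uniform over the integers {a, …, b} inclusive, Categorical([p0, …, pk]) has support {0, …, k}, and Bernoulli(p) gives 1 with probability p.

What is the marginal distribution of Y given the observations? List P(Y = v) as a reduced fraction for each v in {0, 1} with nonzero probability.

Enumerate traces; 18 have nonzero weight after conditioning:
  (Z=1, X=0, Y=0, U=0, W=1) weight 2/75
  (Z=1, X=0, Y=0, U=0, W=3) weight 2/75
  (Z=1, X=0, Y=0, U=1, W=1) weight 2/75
  (Z=1, X=0, Y=0, U=1, W=3) weight 2/75
  (Z=1, X=0, Y=1, U=0, W=2) weight 1/150
  (Z=1, X=0, Y=1, U=1, W=2) weight 1/150
  (Z=1, X=1, Y=0, U=0, W=1) weight 2/75
  (Z=1, X=1, Y=0, U=0, W=3) weight 2/75
  … 10 more
Group by Y:
  weight(Y=0) = 4/15
  weight(Y=1) = 1/30
Total weight = 4/15 + 1/30 = 3/10
P(Y=0 | obs) = 4/15 / 3/10 = 8/9
P(Y=1 | obs) = 1/30 / 3/10 = 1/9

P(Y=0) = 8/9, P(Y=1) = 1/9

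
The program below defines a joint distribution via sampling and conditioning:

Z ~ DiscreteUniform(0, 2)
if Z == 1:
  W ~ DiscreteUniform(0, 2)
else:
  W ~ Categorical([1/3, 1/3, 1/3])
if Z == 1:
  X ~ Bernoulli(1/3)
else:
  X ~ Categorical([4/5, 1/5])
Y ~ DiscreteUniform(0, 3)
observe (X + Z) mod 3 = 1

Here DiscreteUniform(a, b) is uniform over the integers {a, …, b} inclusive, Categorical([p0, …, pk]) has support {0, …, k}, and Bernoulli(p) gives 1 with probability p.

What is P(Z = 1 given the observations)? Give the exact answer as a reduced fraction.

P(Z = 1 | obs) = 10/13

Enumerate traces; 24 have nonzero weight after conditioning:
  (Z=0, W=0, X=1, Y=0) weight 1/180
  (Z=0, W=0, X=1, Y=1) weight 1/180
  (Z=0, W=0, X=1, Y=2) weight 1/180
  (Z=0, W=0, X=1, Y=3) weight 1/180
  (Z=0, W=1, X=1, Y=0) weight 1/180
  (Z=0, W=1, X=1, Y=1) weight 1/180
  (Z=0, W=1, X=1, Y=2) weight 1/180
  (Z=0, W=1, X=1, Y=3) weight 1/180
  (Z=1, W=0, X=0, Y=0) weight 1/54
  … 15 more
Group by Z:
  weight(Z=0) = 1/15
  weight(Z=1) = 2/9
Total weight = 1/15 + 2/9 = 13/45
P(Z=0 | obs) = 1/15 / 13/45 = 3/13
P(Z=1 | obs) = 2/9 / 13/45 = 10/13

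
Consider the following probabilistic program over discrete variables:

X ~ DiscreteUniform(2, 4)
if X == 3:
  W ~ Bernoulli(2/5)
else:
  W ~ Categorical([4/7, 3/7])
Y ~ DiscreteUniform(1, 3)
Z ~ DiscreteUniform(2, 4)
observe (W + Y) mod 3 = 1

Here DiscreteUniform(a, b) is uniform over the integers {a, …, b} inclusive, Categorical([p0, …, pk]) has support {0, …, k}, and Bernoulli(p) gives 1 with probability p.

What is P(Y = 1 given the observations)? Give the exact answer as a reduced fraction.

P(Y = 1 | obs) = 61/105

Enumerate traces; 18 have nonzero weight after conditioning:
  (X=2, W=0, Y=1, Z=2) weight 4/189
  (X=2, W=0, Y=1, Z=3) weight 4/189
  (X=2, W=0, Y=1, Z=4) weight 4/189
  (X=2, W=1, Y=3, Z=2) weight 1/63
  (X=2, W=1, Y=3, Z=3) weight 1/63
  (X=2, W=1, Y=3, Z=4) weight 1/63
  (X=3, W=0, Y=1, Z=2) weight 1/45
  (X=3, W=0, Y=1, Z=3) weight 1/45
  … 10 more
Group by Y:
  weight(Y=1) = 61/315
  weight(Y=3) = 44/315
Total weight = 61/315 + 44/315 = 1/3
P(Y=1 | obs) = 61/315 / 1/3 = 61/105
P(Y=3 | obs) = 44/315 / 1/3 = 44/105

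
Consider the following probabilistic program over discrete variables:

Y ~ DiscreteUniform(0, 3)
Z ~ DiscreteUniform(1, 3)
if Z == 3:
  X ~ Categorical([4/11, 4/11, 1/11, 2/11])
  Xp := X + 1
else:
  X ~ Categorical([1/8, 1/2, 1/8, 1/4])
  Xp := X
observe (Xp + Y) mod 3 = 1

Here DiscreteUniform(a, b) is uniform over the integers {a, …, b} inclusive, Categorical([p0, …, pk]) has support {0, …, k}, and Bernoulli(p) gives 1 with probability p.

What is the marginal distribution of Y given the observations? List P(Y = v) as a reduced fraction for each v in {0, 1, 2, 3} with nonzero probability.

P(Y=0) = 17/50, P(Y=1) = 37/200, P(Y=2) = 27/200, P(Y=3) = 17/50

Enumerate traces; 16 have nonzero weight after conditioning:
  (Y=0, Z=1, X=1) weight 1/24
  (Y=0, Z=2, X=1) weight 1/24
  (Y=0, Z=3, X=0) weight 1/33
  (Y=0, Z=3, X=3) weight 1/66
  (Y=1, Z=1, X=0) weight 1/96
  (Y=1, Z=1, X=3) weight 1/48
  (Y=1, Z=2, X=0) weight 1/96
  (Y=1, Z=2, X=3) weight 1/48
  (Y=2, Z=1, X=2) weight 1/96
  (Y=3, Z=1, X=1) weight 1/24
  … 6 more
Group by Y:
  weight(Y=0) = 17/132
  weight(Y=1) = 37/528
  weight(Y=2) = 9/176
  weight(Y=3) = 17/132
Total weight = 17/132 + 37/528 + 9/176 + 17/132 = 25/66
P(Y=0 | obs) = 17/132 / 25/66 = 17/50
P(Y=1 | obs) = 37/528 / 25/66 = 37/200
P(Y=2 | obs) = 9/176 / 25/66 = 27/200
P(Y=3 | obs) = 17/132 / 25/66 = 17/50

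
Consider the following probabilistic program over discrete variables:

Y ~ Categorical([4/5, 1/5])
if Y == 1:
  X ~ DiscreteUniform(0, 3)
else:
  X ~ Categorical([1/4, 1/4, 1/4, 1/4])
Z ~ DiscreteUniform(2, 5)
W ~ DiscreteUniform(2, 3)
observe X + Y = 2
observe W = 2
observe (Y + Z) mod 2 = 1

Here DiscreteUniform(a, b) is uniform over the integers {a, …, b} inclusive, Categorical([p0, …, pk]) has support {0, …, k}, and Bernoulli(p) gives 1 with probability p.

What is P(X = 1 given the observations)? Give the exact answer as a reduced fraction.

Enumerate traces; 4 have nonzero weight after conditioning:
  (Y=0, X=2, Z=3, W=2) weight 1/40
  (Y=0, X=2, Z=5, W=2) weight 1/40
  (Y=1, X=1, Z=2, W=2) weight 1/160
  (Y=1, X=1, Z=4, W=2) weight 1/160
Group by X:
  weight(X=1) = 1/80
  weight(X=2) = 1/20
Total weight = 1/80 + 1/20 = 1/16
P(X=1 | obs) = 1/80 / 1/16 = 1/5
P(X=2 | obs) = 1/20 / 1/16 = 4/5

P(X = 1 | obs) = 1/5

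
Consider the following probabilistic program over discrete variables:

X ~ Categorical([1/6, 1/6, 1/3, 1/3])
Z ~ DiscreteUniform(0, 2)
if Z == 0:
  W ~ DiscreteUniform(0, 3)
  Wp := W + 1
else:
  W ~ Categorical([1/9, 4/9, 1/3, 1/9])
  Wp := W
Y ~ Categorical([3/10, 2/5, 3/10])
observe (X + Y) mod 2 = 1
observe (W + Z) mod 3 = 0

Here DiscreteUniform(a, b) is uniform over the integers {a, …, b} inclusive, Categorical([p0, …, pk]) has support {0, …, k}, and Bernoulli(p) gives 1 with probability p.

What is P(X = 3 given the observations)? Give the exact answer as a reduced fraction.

P(X = 3 | obs) = 2/5

Enumerate traces; 24 have nonzero weight after conditioning:
  (X=0, Z=0, W=0, Y=1) weight 1/180
  (X=0, Z=0, W=3, Y=1) weight 1/180
  (X=0, Z=1, W=2, Y=1) weight 1/135
  (X=0, Z=2, W=1, Y=1) weight 4/405
  (X=1, Z=0, W=0, Y=0) weight 1/240
  (X=1, Z=0, W=0, Y=2) weight 1/240
  (X=1, Z=0, W=3, Y=0) weight 1/240
  (X=1, Z=0, W=3, Y=2) weight 1/240
  (X=2, Z=0, W=0, Y=1) weight 1/90
  (X=3, Z=0, W=0, Y=0) weight 1/120
  … 14 more
Group by X:
  weight(X=0) = 23/810
  weight(X=1) = 23/540
  weight(X=2) = 23/405
  weight(X=3) = 23/270
Total weight = 23/810 + 23/540 + 23/405 + 23/270 = 23/108
P(X=0 | obs) = 23/810 / 23/108 = 2/15
P(X=1 | obs) = 23/540 / 23/108 = 1/5
P(X=2 | obs) = 23/405 / 23/108 = 4/15
P(X=3 | obs) = 23/270 / 23/108 = 2/5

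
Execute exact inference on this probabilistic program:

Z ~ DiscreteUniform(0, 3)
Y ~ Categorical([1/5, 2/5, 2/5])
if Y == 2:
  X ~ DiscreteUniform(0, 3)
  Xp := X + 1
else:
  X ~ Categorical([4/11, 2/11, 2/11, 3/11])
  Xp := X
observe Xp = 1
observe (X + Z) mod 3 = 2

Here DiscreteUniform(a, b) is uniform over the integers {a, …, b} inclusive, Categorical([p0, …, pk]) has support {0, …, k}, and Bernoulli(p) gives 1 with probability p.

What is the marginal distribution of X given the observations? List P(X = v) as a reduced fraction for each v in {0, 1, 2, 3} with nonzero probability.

P(X=0) = 11/23, P(X=1) = 12/23

Enumerate traces; 3 have nonzero weight after conditioning:
  (Z=1, Y=0, X=1) weight 1/110
  (Z=1, Y=1, X=1) weight 1/55
  (Z=2, Y=2, X=0) weight 1/40
Group by X:
  weight(X=0) = 1/40
  weight(X=1) = 3/110
Total weight = 1/40 + 3/110 = 23/440
P(X=0 | obs) = 1/40 / 23/440 = 11/23
P(X=1 | obs) = 3/110 / 23/440 = 12/23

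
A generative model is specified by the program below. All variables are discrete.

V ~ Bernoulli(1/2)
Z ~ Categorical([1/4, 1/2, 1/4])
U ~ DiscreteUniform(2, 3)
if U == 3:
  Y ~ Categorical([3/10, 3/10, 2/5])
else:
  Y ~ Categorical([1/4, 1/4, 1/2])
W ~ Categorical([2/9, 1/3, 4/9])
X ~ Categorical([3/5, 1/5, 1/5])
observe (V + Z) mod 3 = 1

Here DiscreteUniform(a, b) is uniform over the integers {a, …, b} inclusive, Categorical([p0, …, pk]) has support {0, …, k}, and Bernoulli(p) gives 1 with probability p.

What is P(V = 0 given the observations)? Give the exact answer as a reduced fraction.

Enumerate traces; 108 have nonzero weight after conditioning:
  (V=0, Z=1, U=2, Y=0, W=0, X=0) weight 1/240
  (V=0, Z=1, U=2, Y=0, W=0, X=1) weight 1/720
  (V=0, Z=1, U=2, Y=0, W=0, X=2) weight 1/720
  (V=0, Z=1, U=2, Y=0, W=1, X=0) weight 1/160
  (V=0, Z=1, U=2, Y=0, W=1, X=1) weight 1/480
  (V=0, Z=1, U=2, Y=0, W=1, X=2) weight 1/480
  (V=0, Z=1, U=2, Y=0, W=2, X=0) weight 1/120
  (V=0, Z=1, U=2, Y=0, W=2, X=1) weight 1/360
  (V=1, Z=0, U=2, Y=0, W=0, X=0) weight 1/480
  … 99 more
Group by V:
  weight(V=0) = 1/4
  weight(V=1) = 1/8
Total weight = 1/4 + 1/8 = 3/8
P(V=0 | obs) = 1/4 / 3/8 = 2/3
P(V=1 | obs) = 1/8 / 3/8 = 1/3

P(V = 0 | obs) = 2/3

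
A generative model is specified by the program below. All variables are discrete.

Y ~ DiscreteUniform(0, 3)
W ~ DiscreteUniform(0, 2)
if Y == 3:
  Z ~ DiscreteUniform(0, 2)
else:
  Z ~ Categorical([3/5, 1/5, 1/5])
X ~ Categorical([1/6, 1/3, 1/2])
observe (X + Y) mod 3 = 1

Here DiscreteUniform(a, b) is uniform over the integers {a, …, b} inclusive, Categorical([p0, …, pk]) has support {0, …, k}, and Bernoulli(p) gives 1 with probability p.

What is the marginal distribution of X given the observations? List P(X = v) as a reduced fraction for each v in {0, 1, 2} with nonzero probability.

Enumerate traces; 36 have nonzero weight after conditioning:
  (Y=0, W=0, Z=0, X=1) weight 1/60
  (Y=0, W=0, Z=1, X=1) weight 1/180
  (Y=0, W=0, Z=2, X=1) weight 1/180
  (Y=0, W=1, Z=0, X=1) weight 1/60
  (Y=0, W=1, Z=1, X=1) weight 1/180
  (Y=0, W=1, Z=2, X=1) weight 1/180
  (Y=0, W=2, Z=0, X=1) weight 1/60
  (Y=0, W=2, Z=1, X=1) weight 1/180
  (Y=1, W=0, Z=0, X=0) weight 1/120
  (Y=2, W=0, Z=0, X=2) weight 1/40
  … 26 more
Group by X:
  weight(X=0) = 1/24
  weight(X=1) = 1/6
  weight(X=2) = 1/8
Total weight = 1/24 + 1/6 + 1/8 = 1/3
P(X=0 | obs) = 1/24 / 1/3 = 1/8
P(X=1 | obs) = 1/6 / 1/3 = 1/2
P(X=2 | obs) = 1/8 / 1/3 = 3/8

P(X=0) = 1/8, P(X=1) = 1/2, P(X=2) = 3/8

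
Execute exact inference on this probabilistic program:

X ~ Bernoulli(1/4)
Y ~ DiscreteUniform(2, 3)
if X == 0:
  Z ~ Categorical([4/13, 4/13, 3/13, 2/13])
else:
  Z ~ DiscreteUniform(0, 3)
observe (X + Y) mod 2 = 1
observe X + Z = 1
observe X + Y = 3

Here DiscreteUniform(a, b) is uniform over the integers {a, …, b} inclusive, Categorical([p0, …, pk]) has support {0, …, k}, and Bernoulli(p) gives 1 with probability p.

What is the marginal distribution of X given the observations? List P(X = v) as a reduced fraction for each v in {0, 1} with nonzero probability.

P(X=0) = 48/61, P(X=1) = 13/61

Enumerate traces; 2 have nonzero weight after conditioning:
  (X=0, Y=3, Z=1) weight 3/26
  (X=1, Y=2, Z=0) weight 1/32
Group by X:
  weight(X=0) = 3/26
  weight(X=1) = 1/32
Total weight = 3/26 + 1/32 = 61/416
P(X=0 | obs) = 3/26 / 61/416 = 48/61
P(X=1 | obs) = 1/32 / 61/416 = 13/61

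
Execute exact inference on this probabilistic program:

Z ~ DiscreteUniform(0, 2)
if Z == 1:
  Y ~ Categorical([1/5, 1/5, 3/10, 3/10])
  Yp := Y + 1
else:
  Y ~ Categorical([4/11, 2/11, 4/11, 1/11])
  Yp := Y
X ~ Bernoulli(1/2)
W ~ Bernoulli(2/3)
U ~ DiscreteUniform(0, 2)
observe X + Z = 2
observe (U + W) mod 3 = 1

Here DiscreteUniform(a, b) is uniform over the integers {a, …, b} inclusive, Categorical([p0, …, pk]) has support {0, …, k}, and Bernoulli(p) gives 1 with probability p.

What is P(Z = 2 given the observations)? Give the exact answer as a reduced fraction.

Enumerate traces; 16 have nonzero weight after conditioning:
  (Z=1, Y=0, X=1, W=0, U=1) weight 1/270
  (Z=1, Y=0, X=1, W=1, U=0) weight 1/135
  (Z=1, Y=1, X=1, W=0, U=1) weight 1/270
  (Z=1, Y=1, X=1, W=1, U=0) weight 1/135
  (Z=1, Y=2, X=1, W=0, U=1) weight 1/180
  (Z=1, Y=2, X=1, W=1, U=0) weight 1/90
  (Z=1, Y=3, X=1, W=0, U=1) weight 1/180
  (Z=1, Y=3, X=1, W=1, U=0) weight 1/90
  (Z=2, Y=0, X=0, W=0, U=1) weight 2/297
  … 7 more
Group by Z:
  weight(Z=1) = 1/18
  weight(Z=2) = 1/18
Total weight = 1/18 + 1/18 = 1/9
P(Z=1 | obs) = 1/18 / 1/9 = 1/2
P(Z=2 | obs) = 1/18 / 1/9 = 1/2

P(Z = 2 | obs) = 1/2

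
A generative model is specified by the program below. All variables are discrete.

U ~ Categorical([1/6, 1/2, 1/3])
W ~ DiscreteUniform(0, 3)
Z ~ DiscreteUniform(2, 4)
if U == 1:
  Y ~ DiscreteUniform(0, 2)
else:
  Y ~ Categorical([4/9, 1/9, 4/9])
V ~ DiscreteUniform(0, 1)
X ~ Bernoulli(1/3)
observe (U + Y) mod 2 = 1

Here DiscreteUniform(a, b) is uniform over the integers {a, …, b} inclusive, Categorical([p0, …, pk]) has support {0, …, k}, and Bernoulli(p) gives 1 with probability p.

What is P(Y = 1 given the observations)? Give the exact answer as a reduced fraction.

P(Y = 1 | obs) = 1/7

Enumerate traces; 192 have nonzero weight after conditioning:
  (U=0, W=0, Z=2, Y=1, V=0, X=0) weight 1/1944
  (U=0, W=0, Z=2, Y=1, V=0, X=1) weight 1/3888
  (U=0, W=0, Z=2, Y=1, V=1, X=0) weight 1/1944
  (U=0, W=0, Z=2, Y=1, V=1, X=1) weight 1/3888
  (U=0, W=0, Z=3, Y=1, V=0, X=0) weight 1/1944
  (U=0, W=0, Z=3, Y=1, V=0, X=1) weight 1/3888
  (U=0, W=0, Z=3, Y=1, V=1, X=0) weight 1/1944
  (U=0, W=0, Z=3, Y=1, V=1, X=1) weight 1/3888
  (U=1, W=0, Z=2, Y=0, V=0, X=0) weight 1/216
  (U=1, W=0, Z=2, Y=2, V=0, X=0) weight 1/216
  … 182 more
Group by Y:
  weight(Y=0) = 1/6
  weight(Y=1) = 1/18
  weight(Y=2) = 1/6
Total weight = 1/6 + 1/18 + 1/6 = 7/18
P(Y=0 | obs) = 1/6 / 7/18 = 3/7
P(Y=1 | obs) = 1/18 / 7/18 = 1/7
P(Y=2 | obs) = 1/6 / 7/18 = 3/7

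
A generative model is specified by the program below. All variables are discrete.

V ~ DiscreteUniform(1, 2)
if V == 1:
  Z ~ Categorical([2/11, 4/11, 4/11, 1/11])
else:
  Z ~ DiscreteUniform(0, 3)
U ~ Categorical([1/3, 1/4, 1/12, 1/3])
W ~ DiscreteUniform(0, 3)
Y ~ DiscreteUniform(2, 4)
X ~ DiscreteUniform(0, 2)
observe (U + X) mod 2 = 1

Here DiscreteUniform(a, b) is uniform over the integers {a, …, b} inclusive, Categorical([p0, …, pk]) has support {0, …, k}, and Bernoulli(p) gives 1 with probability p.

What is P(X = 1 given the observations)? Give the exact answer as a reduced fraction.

P(X = 1 | obs) = 5/19

Enumerate traces; 576 have nonzero weight after conditioning:
  (V=1, Z=0, U=0, W=0, Y=2, X=1) weight 1/1188
  (V=1, Z=0, U=0, W=0, Y=3, X=1) weight 1/1188
  (V=1, Z=0, U=0, W=0, Y=4, X=1) weight 1/1188
  (V=1, Z=0, U=0, W=1, Y=2, X=1) weight 1/1188
  (V=1, Z=0, U=0, W=1, Y=3, X=1) weight 1/1188
  (V=1, Z=0, U=0, W=1, Y=4, X=1) weight 1/1188
  (V=1, Z=0, U=0, W=2, Y=2, X=1) weight 1/1188
  (V=1, Z=0, U=0, W=2, Y=3, X=1) weight 1/1188
  (V=1, Z=0, U=1, W=0, Y=2, X=0) weight 1/1584
  (V=1, Z=0, U=1, W=0, Y=2, X=2) weight 1/1584
  … 566 more
Group by X:
  weight(X=0) = 7/36
  weight(X=1) = 5/36
  weight(X=2) = 7/36
Total weight = 7/36 + 5/36 + 7/36 = 19/36
P(X=0 | obs) = 7/36 / 19/36 = 7/19
P(X=1 | obs) = 5/36 / 19/36 = 5/19
P(X=2 | obs) = 7/36 / 19/36 = 7/19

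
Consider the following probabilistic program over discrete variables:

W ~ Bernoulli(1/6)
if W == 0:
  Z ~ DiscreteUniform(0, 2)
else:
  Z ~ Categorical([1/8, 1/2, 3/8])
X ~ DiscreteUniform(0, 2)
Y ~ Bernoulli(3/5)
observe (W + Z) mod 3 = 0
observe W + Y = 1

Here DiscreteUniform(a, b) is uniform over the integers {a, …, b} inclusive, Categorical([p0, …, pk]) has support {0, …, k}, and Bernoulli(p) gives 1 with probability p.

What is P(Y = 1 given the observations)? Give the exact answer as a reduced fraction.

Enumerate traces; 6 have nonzero weight after conditioning:
  (W=0, Z=0, X=0, Y=1) weight 1/18
  (W=0, Z=0, X=1, Y=1) weight 1/18
  (W=0, Z=0, X=2, Y=1) weight 1/18
  (W=1, Z=2, X=0, Y=0) weight 1/120
  (W=1, Z=2, X=1, Y=0) weight 1/120
  (W=1, Z=2, X=2, Y=0) weight 1/120
Group by Y:
  weight(Y=0) = 1/40
  weight(Y=1) = 1/6
Total weight = 1/40 + 1/6 = 23/120
P(Y=0 | obs) = 1/40 / 23/120 = 3/23
P(Y=1 | obs) = 1/6 / 23/120 = 20/23

P(Y = 1 | obs) = 20/23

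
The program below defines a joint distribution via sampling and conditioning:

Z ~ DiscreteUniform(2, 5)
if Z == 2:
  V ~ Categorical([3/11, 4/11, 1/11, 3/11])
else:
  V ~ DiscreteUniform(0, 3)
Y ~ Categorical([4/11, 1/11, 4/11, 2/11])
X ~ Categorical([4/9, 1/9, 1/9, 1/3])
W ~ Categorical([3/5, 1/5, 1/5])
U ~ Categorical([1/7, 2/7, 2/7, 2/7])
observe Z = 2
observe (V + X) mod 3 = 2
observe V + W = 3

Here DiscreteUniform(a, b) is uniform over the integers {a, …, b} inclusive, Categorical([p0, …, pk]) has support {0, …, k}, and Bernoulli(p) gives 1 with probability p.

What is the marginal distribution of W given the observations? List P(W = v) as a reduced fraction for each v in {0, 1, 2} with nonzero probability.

P(W=0) = 9/20, P(W=1) = 7/20, P(W=2) = 1/5

Enumerate traces; 64 have nonzero weight after conditioning:
  (Z=2, V=1, Y=0, X=1, W=2, U=0) weight 4/38115
  (Z=2, V=1, Y=0, X=1, W=2, U=1) weight 8/38115
  (Z=2, V=1, Y=0, X=1, W=2, U=2) weight 8/38115
  (Z=2, V=1, Y=0, X=1, W=2, U=3) weight 8/38115
  (Z=2, V=1, Y=1, X=1, W=2, U=0) weight 1/38115
  (Z=2, V=1, Y=1, X=1, W=2, U=1) weight 2/38115
  (Z=2, V=1, Y=1, X=1, W=2, U=2) weight 2/38115
  (Z=2, V=1, Y=1, X=1, W=2, U=3) weight 2/38115
  (Z=2, V=2, Y=0, X=0, W=1, U=0) weight 4/38115
  (Z=2, V=3, Y=0, X=2, W=0, U=0) weight 1/4235
  … 54 more
Group by W:
  weight(W=0) = 1/220
  weight(W=1) = 7/1980
  weight(W=2) = 1/495
Total weight = 1/220 + 7/1980 + 1/495 = 1/99
P(W=0 | obs) = 1/220 / 1/99 = 9/20
P(W=1 | obs) = 7/1980 / 1/99 = 7/20
P(W=2 | obs) = 1/495 / 1/99 = 1/5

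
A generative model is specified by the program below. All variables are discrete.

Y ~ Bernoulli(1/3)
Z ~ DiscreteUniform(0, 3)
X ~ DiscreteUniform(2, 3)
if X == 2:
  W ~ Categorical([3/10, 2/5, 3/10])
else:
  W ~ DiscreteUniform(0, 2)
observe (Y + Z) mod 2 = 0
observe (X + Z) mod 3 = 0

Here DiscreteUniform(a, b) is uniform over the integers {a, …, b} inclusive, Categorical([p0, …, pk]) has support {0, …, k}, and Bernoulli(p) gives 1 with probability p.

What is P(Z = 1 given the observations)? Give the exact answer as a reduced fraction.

P(Z = 1 | obs) = 1/4

Enumerate traces; 9 have nonzero weight after conditioning:
  (Y=0, Z=0, X=3, W=0) weight 1/36
  (Y=0, Z=0, X=3, W=1) weight 1/36
  (Y=0, Z=0, X=3, W=2) weight 1/36
  (Y=1, Z=1, X=2, W=0) weight 1/80
  (Y=1, Z=1, X=2, W=1) weight 1/60
  (Y=1, Z=1, X=2, W=2) weight 1/80
  (Y=1, Z=3, X=3, W=0) weight 1/72
  (Y=1, Z=3, X=3, W=1) weight 1/72
  … 1 more
Group by Z:
  weight(Z=0) = 1/12
  weight(Z=1) = 1/24
  weight(Z=3) = 1/24
Total weight = 1/12 + 1/24 + 1/24 = 1/6
P(Z=0 | obs) = 1/12 / 1/6 = 1/2
P(Z=1 | obs) = 1/24 / 1/6 = 1/4
P(Z=3 | obs) = 1/24 / 1/6 = 1/4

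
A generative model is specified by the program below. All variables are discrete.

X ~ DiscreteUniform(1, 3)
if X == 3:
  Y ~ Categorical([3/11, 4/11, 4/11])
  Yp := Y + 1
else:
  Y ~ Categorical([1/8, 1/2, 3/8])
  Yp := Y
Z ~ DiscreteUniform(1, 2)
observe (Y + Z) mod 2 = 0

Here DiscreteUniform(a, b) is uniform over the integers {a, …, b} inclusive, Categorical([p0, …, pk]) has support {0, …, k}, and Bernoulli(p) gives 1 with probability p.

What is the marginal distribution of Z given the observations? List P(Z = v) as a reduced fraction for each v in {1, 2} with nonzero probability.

Enumerate traces; 9 have nonzero weight after conditioning:
  (X=1, Y=0, Z=2) weight 1/48
  (X=1, Y=1, Z=1) weight 1/12
  (X=1, Y=2, Z=2) weight 1/16
  (X=2, Y=0, Z=2) weight 1/48
  (X=2, Y=1, Z=1) weight 1/12
  (X=2, Y=2, Z=2) weight 1/16
  (X=3, Y=0, Z=2) weight 1/22
  (X=3, Y=1, Z=1) weight 2/33
  … 1 more
Group by Z:
  weight(Z=1) = 5/22
  weight(Z=2) = 3/11
Total weight = 5/22 + 3/11 = 1/2
P(Z=1 | obs) = 5/22 / 1/2 = 5/11
P(Z=2 | obs) = 3/11 / 1/2 = 6/11

P(Z=1) = 5/11, P(Z=2) = 6/11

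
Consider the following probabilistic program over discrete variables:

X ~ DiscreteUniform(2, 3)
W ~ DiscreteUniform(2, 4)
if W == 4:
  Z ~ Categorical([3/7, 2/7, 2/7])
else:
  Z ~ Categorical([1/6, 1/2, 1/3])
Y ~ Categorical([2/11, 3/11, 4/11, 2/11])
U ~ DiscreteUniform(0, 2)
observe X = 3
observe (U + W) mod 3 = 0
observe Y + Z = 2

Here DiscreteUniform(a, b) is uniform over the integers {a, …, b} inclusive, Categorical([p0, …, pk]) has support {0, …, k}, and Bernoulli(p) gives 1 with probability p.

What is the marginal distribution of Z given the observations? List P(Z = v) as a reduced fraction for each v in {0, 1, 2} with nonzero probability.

Enumerate traces; 9 have nonzero weight after conditioning:
  (X=3, W=2, Z=0, Y=2, U=1) weight 1/297
  (X=3, W=2, Z=1, Y=1, U=1) weight 1/132
  (X=3, W=2, Z=2, Y=0, U=1) weight 1/297
  (X=3, W=3, Z=0, Y=2, U=0) weight 1/297
  (X=3, W=3, Z=1, Y=1, U=0) weight 1/132
  (X=3, W=3, Z=2, Y=0, U=0) weight 1/297
  (X=3, W=4, Z=0, Y=2, U=2) weight 2/231
  (X=3, W=4, Z=1, Y=1, U=2) weight 1/231
  … 1 more
Group by Z:
  weight(Z=0) = 32/2079
  weight(Z=1) = 3/154
  weight(Z=2) = 20/2079
Total weight = 32/2079 + 3/154 + 20/2079 = 185/4158
P(Z=0 | obs) = 32/2079 / 185/4158 = 64/185
P(Z=1 | obs) = 3/154 / 185/4158 = 81/185
P(Z=2 | obs) = 20/2079 / 185/4158 = 8/37

P(Z=0) = 64/185, P(Z=1) = 81/185, P(Z=2) = 8/37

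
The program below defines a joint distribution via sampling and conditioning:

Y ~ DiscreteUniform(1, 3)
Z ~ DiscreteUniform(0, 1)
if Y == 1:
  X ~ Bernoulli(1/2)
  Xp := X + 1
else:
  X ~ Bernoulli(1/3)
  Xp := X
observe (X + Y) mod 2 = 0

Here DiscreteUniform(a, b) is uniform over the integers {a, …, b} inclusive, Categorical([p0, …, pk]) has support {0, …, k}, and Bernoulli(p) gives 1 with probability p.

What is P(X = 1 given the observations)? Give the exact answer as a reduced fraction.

Enumerate traces; 6 have nonzero weight after conditioning:
  (Y=1, Z=0, X=1) weight 1/12
  (Y=1, Z=1, X=1) weight 1/12
  (Y=2, Z=0, X=0) weight 1/9
  (Y=2, Z=1, X=0) weight 1/9
  (Y=3, Z=0, X=1) weight 1/18
  (Y=3, Z=1, X=1) weight 1/18
Group by X:
  weight(X=0) = 2/9
  weight(X=1) = 5/18
Total weight = 2/9 + 5/18 = 1/2
P(X=0 | obs) = 2/9 / 1/2 = 4/9
P(X=1 | obs) = 5/18 / 1/2 = 5/9

P(X = 1 | obs) = 5/9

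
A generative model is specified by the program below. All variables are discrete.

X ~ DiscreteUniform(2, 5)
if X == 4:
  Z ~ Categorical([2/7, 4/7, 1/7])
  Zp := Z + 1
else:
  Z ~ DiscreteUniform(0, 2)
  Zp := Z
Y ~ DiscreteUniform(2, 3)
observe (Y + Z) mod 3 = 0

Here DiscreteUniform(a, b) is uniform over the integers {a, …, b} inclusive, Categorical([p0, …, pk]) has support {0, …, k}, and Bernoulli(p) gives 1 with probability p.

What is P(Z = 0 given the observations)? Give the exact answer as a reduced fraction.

Enumerate traces; 8 have nonzero weight after conditioning:
  (X=2, Z=0, Y=3) weight 1/24
  (X=2, Z=1, Y=2) weight 1/24
  (X=3, Z=0, Y=3) weight 1/24
  (X=3, Z=1, Y=2) weight 1/24
  (X=4, Z=0, Y=3) weight 1/28
  (X=4, Z=1, Y=2) weight 1/14
  (X=5, Z=0, Y=3) weight 1/24
  (X=5, Z=1, Y=2) weight 1/24
Group by Z:
  weight(Z=0) = 9/56
  weight(Z=1) = 11/56
Total weight = 9/56 + 11/56 = 5/14
P(Z=0 | obs) = 9/56 / 5/14 = 9/20
P(Z=1 | obs) = 11/56 / 5/14 = 11/20

P(Z = 0 | obs) = 9/20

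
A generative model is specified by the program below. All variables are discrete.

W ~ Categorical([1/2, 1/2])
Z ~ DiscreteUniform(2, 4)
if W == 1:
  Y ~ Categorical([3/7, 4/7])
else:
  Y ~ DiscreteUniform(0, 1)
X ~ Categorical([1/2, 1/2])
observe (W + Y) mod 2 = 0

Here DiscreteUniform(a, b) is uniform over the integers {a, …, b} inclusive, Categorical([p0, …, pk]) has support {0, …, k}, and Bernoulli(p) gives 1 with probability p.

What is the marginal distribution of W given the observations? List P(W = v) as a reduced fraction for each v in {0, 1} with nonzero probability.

Enumerate traces; 12 have nonzero weight after conditioning:
  (W=0, Z=2, Y=0, X=0) weight 1/24
  (W=0, Z=2, Y=0, X=1) weight 1/24
  (W=0, Z=3, Y=0, X=0) weight 1/24
  (W=0, Z=3, Y=0, X=1) weight 1/24
  (W=0, Z=4, Y=0, X=0) weight 1/24
  (W=0, Z=4, Y=0, X=1) weight 1/24
  (W=1, Z=2, Y=1, X=0) weight 1/21
  (W=1, Z=2, Y=1, X=1) weight 1/21
  … 4 more
Group by W:
  weight(W=0) = 1/4
  weight(W=1) = 2/7
Total weight = 1/4 + 2/7 = 15/28
P(W=0 | obs) = 1/4 / 15/28 = 7/15
P(W=1 | obs) = 2/7 / 15/28 = 8/15

P(W=0) = 7/15, P(W=1) = 8/15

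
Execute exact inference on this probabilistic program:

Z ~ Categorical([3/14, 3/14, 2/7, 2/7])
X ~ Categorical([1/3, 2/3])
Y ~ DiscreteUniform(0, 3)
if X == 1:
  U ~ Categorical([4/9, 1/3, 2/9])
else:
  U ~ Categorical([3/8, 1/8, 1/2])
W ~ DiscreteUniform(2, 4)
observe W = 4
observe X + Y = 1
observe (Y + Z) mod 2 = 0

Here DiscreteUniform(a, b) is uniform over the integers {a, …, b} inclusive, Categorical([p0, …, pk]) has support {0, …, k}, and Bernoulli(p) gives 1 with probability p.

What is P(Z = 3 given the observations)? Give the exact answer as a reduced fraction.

Enumerate traces; 12 have nonzero weight after conditioning:
  (Z=0, X=1, Y=0, U=0, W=4) weight 1/189
  (Z=0, X=1, Y=0, U=1, W=4) weight 1/252
  (Z=0, X=1, Y=0, U=2, W=4) weight 1/378
  (Z=1, X=0, Y=1, U=0, W=4) weight 1/448
  (Z=1, X=0, Y=1, U=1, W=4) weight 1/1344
  (Z=1, X=0, Y=1, U=2, W=4) weight 1/336
  (Z=2, X=1, Y=0, U=0, W=4) weight 4/567
  (Z=2, X=1, Y=0, U=1, W=4) weight 1/189
  (Z=3, X=0, Y=1, U=0, W=4) weight 1/336
  … 3 more
Group by Z:
  weight(Z=0) = 1/84
  weight(Z=1) = 1/168
  weight(Z=2) = 1/63
  weight(Z=3) = 1/126
Total weight = 1/84 + 1/168 + 1/63 + 1/126 = 1/24
P(Z=0 | obs) = 1/84 / 1/24 = 2/7
P(Z=1 | obs) = 1/168 / 1/24 = 1/7
P(Z=2 | obs) = 1/63 / 1/24 = 8/21
P(Z=3 | obs) = 1/126 / 1/24 = 4/21

P(Z = 3 | obs) = 4/21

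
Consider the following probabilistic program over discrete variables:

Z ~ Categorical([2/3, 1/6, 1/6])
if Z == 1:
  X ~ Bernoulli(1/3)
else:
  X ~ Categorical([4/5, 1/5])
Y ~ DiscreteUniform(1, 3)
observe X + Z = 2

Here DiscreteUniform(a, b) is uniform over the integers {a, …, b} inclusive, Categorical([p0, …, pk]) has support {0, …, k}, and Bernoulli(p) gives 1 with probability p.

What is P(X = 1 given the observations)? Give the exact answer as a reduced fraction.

P(X = 1 | obs) = 5/17

Enumerate traces; 6 have nonzero weight after conditioning:
  (Z=1, X=1, Y=1) weight 1/54
  (Z=1, X=1, Y=2) weight 1/54
  (Z=1, X=1, Y=3) weight 1/54
  (Z=2, X=0, Y=1) weight 2/45
  (Z=2, X=0, Y=2) weight 2/45
  (Z=2, X=0, Y=3) weight 2/45
Group by X:
  weight(X=0) = 2/15
  weight(X=1) = 1/18
Total weight = 2/15 + 1/18 = 17/90
P(X=0 | obs) = 2/15 / 17/90 = 12/17
P(X=1 | obs) = 1/18 / 17/90 = 5/17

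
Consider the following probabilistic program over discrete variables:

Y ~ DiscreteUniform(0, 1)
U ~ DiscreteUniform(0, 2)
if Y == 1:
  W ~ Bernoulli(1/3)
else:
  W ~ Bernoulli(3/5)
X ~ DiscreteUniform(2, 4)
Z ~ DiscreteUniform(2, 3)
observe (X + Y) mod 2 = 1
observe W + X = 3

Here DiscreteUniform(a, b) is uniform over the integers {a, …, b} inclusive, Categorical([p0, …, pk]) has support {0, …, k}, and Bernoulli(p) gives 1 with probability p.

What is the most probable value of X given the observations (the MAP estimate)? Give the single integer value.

Enumerate traces; 12 have nonzero weight after conditioning:
  (Y=0, U=0, W=0, X=3, Z=2) weight 1/90
  (Y=0, U=0, W=0, X=3, Z=3) weight 1/90
  (Y=0, U=1, W=0, X=3, Z=2) weight 1/90
  (Y=0, U=1, W=0, X=3, Z=3) weight 1/90
  (Y=0, U=2, W=0, X=3, Z=2) weight 1/90
  (Y=0, U=2, W=0, X=3, Z=3) weight 1/90
  (Y=1, U=0, W=1, X=2, Z=2) weight 1/108
  (Y=1, U=0, W=1, X=2, Z=3) weight 1/108
  … 4 more
Group by X:
  weight(X=2) = 1/18
  weight(X=3) = 1/15
Total weight = 1/18 + 1/15 = 11/90
P(X=2 | obs) = 1/18 / 11/90 = 5/11
P(X=3 | obs) = 1/15 / 11/90 = 6/11
argmax = 3

argmax_v P(X = v | obs) = 3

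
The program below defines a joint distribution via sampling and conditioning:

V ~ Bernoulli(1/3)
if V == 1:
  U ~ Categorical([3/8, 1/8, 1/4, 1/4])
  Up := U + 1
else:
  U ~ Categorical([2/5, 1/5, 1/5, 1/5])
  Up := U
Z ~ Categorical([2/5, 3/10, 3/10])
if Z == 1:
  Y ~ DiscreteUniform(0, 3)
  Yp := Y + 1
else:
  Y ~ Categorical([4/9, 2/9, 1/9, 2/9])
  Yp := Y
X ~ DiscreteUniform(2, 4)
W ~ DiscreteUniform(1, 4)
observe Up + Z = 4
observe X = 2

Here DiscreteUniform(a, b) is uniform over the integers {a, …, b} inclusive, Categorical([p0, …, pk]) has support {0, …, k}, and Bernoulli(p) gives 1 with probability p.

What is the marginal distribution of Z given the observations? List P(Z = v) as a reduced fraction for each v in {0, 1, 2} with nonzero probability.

Enumerate traces; 80 have nonzero weight after conditioning:
  (V=0, U=2, Z=2, Y=0, X=2, W=1) weight 1/675
  (V=0, U=2, Z=2, Y=0, X=2, W=2) weight 1/675
  (V=0, U=2, Z=2, Y=0, X=2, W=3) weight 1/675
  (V=0, U=2, Z=2, Y=0, X=2, W=4) weight 1/675
  (V=0, U=2, Z=2, Y=1, X=2, W=1) weight 1/1350
  (V=0, U=2, Z=2, Y=1, X=2, W=2) weight 1/1350
  (V=0, U=2, Z=2, Y=1, X=2, W=3) weight 1/1350
  (V=0, U=2, Z=2, Y=1, X=2, W=4) weight 1/1350
  (V=0, U=3, Z=1, Y=0, X=2, W=1) weight 1/1200
  (V=1, U=3, Z=0, Y=0, X=2, W=1) weight 1/810
  … 70 more
Group by Z:
  weight(Z=0) = 1/90
  weight(Z=1) = 13/600
  weight(Z=2) = 7/400
Total weight = 1/90 + 13/600 + 7/400 = 181/3600
P(Z=0 | obs) = 1/90 / 181/3600 = 40/181
P(Z=1 | obs) = 13/600 / 181/3600 = 78/181
P(Z=2 | obs) = 7/400 / 181/3600 = 63/181

P(Z=0) = 40/181, P(Z=1) = 78/181, P(Z=2) = 63/181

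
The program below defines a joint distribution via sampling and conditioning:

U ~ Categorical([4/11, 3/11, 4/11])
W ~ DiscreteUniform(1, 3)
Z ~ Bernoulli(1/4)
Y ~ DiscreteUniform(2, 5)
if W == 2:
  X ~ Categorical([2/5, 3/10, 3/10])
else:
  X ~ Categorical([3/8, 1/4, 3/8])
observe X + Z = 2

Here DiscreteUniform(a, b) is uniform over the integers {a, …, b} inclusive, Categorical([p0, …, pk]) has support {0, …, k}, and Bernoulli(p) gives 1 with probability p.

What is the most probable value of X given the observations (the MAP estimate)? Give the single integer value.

argmax_v P(X = v | obs) = 2

Enumerate traces; 72 have nonzero weight after conditioning:
  (U=0, W=1, Z=0, Y=2, X=2) weight 3/352
  (U=0, W=1, Z=0, Y=3, X=2) weight 3/352
  (U=0, W=1, Z=0, Y=4, X=2) weight 3/352
  (U=0, W=1, Z=0, Y=5, X=2) weight 3/352
  (U=0, W=1, Z=1, Y=2, X=1) weight 1/528
  (U=0, W=1, Z=1, Y=3, X=1) weight 1/528
  (U=0, W=1, Z=1, Y=4, X=1) weight 1/528
  (U=0, W=1, Z=1, Y=5, X=1) weight 1/528
  … 64 more
Group by X:
  weight(X=1) = 1/15
  weight(X=2) = 21/80
Total weight = 1/15 + 21/80 = 79/240
P(X=1 | obs) = 1/15 / 79/240 = 16/79
P(X=2 | obs) = 21/80 / 79/240 = 63/79
argmax = 2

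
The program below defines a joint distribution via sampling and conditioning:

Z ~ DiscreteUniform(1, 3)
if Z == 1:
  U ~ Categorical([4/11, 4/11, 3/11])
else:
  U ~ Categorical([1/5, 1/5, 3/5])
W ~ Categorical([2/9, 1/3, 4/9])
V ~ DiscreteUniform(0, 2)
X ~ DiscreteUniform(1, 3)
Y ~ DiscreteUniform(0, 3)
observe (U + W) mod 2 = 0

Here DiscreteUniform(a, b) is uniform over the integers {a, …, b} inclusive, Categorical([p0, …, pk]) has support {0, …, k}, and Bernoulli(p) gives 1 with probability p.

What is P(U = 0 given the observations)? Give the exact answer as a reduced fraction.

Enumerate traces; 540 have nonzero weight after conditioning:
  (Z=1, U=0, W=0, V=0, X=1, Y=0) weight 2/2673
  (Z=1, U=0, W=0, V=0, X=1, Y=1) weight 2/2673
  (Z=1, U=0, W=0, V=0, X=1, Y=2) weight 2/2673
  (Z=1, U=0, W=0, V=0, X=1, Y=3) weight 2/2673
  (Z=1, U=0, W=0, V=0, X=2, Y=0) weight 2/2673
  (Z=1, U=0, W=0, V=0, X=2, Y=1) weight 2/2673
  (Z=1, U=0, W=0, V=0, X=2, Y=2) weight 2/2673
  (Z=1, U=0, W=0, V=0, X=2, Y=3) weight 2/2673
  (Z=1, U=1, W=1, V=0, X=1, Y=0) weight 1/891
  (Z=1, U=2, W=0, V=0, X=1, Y=0) weight 1/1782
  … 530 more
Group by U:
  weight(U=0) = 28/165
  weight(U=1) = 14/165
  weight(U=2) = 18/55
Total weight = 28/165 + 14/165 + 18/55 = 32/55
P(U=0 | obs) = 28/165 / 32/55 = 7/24
P(U=1 | obs) = 14/165 / 32/55 = 7/48
P(U=2 | obs) = 18/55 / 32/55 = 9/16

P(U = 0 | obs) = 7/24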